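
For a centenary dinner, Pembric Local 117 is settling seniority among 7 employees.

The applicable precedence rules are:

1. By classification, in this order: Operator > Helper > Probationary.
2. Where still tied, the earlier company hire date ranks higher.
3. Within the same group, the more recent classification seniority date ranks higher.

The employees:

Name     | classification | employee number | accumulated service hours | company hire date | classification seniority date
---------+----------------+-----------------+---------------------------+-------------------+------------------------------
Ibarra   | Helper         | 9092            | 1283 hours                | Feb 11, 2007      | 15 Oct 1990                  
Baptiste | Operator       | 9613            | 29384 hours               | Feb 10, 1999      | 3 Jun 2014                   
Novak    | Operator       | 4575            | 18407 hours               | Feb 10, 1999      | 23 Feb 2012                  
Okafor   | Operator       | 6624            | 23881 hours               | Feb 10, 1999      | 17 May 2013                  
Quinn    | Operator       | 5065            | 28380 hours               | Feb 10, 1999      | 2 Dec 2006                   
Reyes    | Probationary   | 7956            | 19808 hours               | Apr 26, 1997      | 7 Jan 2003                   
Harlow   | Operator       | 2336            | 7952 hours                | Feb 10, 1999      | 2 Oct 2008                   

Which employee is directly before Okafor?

Baptiste

By classification: Baptiste, Okafor, Novak, Harlow and Quinn (Operator); then Ibarra (Helper); then Reyes (Probationary).
Baptiste, Okafor, Novak, Harlow and Quinn all have company hire date Feb 10, 1999, so the next rule applies.
Among Baptiste, Okafor, Novak, Harlow and Quinn, by classification seniority date (later first): Baptiste (3 Jun 2014) before Okafor (17 May 2013) before Novak (23 Feb 2012) before Harlow (2 Oct 2008) before Quinn (2 Dec 2006).
Order: Baptiste, Okafor, Novak, Harlow, Quinn, Ibarra, Reyes.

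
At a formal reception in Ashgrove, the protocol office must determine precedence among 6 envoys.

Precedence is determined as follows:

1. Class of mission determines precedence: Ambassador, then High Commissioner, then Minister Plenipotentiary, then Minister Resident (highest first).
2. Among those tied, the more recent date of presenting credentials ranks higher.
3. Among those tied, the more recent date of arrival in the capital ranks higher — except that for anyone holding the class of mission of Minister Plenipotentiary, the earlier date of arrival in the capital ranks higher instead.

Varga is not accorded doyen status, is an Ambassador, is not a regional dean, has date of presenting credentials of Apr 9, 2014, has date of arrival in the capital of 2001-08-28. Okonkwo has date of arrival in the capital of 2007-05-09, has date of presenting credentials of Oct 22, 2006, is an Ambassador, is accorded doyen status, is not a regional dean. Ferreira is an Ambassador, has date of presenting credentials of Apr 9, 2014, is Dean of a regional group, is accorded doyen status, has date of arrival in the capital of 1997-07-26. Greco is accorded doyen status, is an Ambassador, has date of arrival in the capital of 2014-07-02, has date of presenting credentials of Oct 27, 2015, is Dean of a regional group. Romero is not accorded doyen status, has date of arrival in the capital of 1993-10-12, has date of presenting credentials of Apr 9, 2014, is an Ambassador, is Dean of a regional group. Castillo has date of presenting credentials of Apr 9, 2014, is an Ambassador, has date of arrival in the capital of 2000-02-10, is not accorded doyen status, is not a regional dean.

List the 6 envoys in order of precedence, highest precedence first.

By class of mission: Greco, Varga, Castillo, Ferreira, Romero and Okonkwo (Ambassador).
Among Greco, Varga, Castillo, Ferreira, Romero and Okonkwo, by date of presenting credentials (later first): Greco (Oct 27, 2015) before Varga, Castillo, Ferreira and Romero (Apr 9, 2014) before Okonkwo (Oct 22, 2006).
Among Varga, Castillo, Ferreira and Romero, by date of arrival in the capital (later first): Varga (2001-08-28) before Castillo (2000-02-10) before Ferreira (1997-07-26) before Romero (1993-10-12).
Full order: Greco, Varga, Castillo, Ferreira, Romero, Okonkwo.

Greco, Varga, Castillo, Ferreira, Romero, Okonkwo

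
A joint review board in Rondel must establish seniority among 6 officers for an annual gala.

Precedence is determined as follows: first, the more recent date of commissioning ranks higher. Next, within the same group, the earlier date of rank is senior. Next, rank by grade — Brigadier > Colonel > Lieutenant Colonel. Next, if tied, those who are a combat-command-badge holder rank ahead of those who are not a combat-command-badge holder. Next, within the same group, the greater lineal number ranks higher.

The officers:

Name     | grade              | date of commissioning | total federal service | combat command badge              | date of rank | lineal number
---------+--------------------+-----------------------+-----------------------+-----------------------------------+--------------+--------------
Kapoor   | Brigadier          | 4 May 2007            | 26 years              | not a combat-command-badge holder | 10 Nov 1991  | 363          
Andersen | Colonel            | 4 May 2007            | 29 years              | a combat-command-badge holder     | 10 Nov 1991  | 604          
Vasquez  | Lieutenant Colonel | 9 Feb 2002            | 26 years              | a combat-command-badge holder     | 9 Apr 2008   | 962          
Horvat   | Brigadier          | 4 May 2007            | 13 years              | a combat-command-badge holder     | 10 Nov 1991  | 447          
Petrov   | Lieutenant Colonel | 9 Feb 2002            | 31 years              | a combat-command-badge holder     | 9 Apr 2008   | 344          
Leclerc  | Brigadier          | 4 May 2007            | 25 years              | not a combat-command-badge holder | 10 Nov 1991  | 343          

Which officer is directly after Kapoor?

Leclerc

By date of commissioning (later first): Horvat, Kapoor, Leclerc and Andersen (each 4 May 2007); then Vasquez and Petrov (both 9 Feb 2002).
Horvat, Kapoor, Leclerc and Andersen all have date of rank 10 Nov 1991, so the next rule applies.
Among Horvat, Kapoor, Leclerc and Andersen, by grade: Horvat, Kapoor and Leclerc (Brigadier) before Andersen (Colonel).
Among Horvat, Kapoor and Leclerc, a combat-command-badge holder before not a combat-command-badge holder: Horvat (a combat-command-badge holder) before Kapoor and Leclerc (not a combat-command-badge holder).
Among Kapoor and Leclerc, by lineal number (higher first): Kapoor (363) before Leclerc (343).
Vasquez and Petrov both have date of rank 9 Apr 2008, so the next rule applies.
Vasquez and Petrov are each Lieutenant Colonel, so the next rule applies.
Vasquez and Petrov are each a combat-command-badge holder, so the next rule applies.
Among Vasquez and Petrov, by lineal number (higher first): Vasquez (962) before Petrov (344).
Order: Horvat, Kapoor, Leclerc, Andersen, Vasquez, Petrov.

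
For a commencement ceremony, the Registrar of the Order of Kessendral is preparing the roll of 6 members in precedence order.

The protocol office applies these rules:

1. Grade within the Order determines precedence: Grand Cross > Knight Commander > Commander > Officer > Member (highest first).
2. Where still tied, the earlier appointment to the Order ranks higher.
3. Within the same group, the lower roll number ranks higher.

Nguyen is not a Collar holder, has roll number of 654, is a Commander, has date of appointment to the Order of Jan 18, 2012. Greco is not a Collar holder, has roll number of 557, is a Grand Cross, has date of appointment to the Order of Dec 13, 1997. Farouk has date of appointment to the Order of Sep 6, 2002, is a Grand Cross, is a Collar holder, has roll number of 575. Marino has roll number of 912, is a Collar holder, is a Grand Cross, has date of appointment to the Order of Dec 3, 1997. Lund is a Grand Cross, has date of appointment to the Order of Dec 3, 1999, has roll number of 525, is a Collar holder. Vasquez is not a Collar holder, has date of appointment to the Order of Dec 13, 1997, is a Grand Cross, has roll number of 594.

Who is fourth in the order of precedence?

By grade within the Order: Marino, Greco, Vasquez, Lund and Farouk (Grand Cross); then Nguyen (Commander).
Among Marino, Greco, Vasquez, Lund and Farouk, by date of appointment to the Order (earlier first): Marino (Dec 3, 1997) before Greco and Vasquez (Dec 13, 1997) before Lund (Dec 3, 1999) before Farouk (Sep 6, 2002).
Among Greco and Vasquez, by roll number (lower first): Greco (557) before Vasquez (594).
Order: Marino, Greco, Vasquez, Lund, Farouk, Nguyen.

Lund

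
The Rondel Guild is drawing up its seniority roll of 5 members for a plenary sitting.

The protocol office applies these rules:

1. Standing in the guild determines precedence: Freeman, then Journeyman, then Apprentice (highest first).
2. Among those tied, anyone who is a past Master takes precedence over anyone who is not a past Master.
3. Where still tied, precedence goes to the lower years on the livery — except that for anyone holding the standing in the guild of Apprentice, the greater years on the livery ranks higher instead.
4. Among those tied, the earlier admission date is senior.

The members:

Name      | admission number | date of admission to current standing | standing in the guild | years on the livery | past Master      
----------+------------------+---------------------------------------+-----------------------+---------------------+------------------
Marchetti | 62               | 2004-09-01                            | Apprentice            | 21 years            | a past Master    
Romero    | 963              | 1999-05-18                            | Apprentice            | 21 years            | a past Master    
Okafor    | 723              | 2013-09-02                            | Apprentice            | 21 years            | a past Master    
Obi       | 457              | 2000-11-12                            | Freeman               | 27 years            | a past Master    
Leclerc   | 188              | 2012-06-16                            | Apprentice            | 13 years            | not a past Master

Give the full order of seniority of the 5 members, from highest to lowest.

Obi, Romero, Marchetti, Okafor, Leclerc

By standing in the guild: Obi (Freeman); then Romero, Marchetti, Okafor and Leclerc (Apprentice).
Among Romero, Marchetti, Okafor and Leclerc, a past Master before not a past Master: Romero, Marchetti and Okafor (a past Master) before Leclerc (not a past Master).
Romero, Marchetti and Okafor all have years on the livery 21 years, so the next rule applies.
Among Romero, Marchetti and Okafor, by date of admission to current standing (earlier first): Romero (1999-05-18) before Marchetti (2004-09-01) before Okafor (2013-09-02).
Full order: Obi, Romero, Marchetti, Okafor, Leclerc.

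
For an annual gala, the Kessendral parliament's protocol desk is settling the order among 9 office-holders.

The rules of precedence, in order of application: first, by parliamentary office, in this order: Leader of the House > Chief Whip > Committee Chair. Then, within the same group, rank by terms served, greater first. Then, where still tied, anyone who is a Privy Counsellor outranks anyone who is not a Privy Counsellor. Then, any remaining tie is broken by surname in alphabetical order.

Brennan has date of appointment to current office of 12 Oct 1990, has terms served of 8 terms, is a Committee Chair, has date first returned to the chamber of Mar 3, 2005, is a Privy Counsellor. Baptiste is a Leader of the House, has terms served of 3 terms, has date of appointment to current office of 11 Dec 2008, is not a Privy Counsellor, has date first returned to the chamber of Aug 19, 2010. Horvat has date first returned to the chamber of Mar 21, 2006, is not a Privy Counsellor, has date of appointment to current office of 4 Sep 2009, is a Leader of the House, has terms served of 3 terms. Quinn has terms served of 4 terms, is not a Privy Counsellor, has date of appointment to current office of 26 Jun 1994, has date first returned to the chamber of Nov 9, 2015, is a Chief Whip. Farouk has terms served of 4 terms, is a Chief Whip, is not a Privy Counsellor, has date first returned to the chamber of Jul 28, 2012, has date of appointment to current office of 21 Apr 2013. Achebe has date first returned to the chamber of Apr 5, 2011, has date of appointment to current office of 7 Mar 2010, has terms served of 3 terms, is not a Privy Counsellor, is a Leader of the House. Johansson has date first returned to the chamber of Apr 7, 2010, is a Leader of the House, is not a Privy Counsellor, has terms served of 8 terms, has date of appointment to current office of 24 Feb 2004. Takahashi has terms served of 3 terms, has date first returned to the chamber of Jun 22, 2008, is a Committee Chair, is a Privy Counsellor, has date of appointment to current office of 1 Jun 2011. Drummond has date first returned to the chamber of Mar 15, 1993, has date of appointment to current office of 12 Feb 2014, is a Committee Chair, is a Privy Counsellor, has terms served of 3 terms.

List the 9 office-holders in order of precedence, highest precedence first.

By parliamentary office: Johansson, Achebe, Baptiste and Horvat (Leader of the House); then Farouk and Quinn (Chief Whip); then Brennan, Drummond and Takahashi (Committee Chair).
Among Johansson, Achebe, Baptiste and Horvat, by terms served (higher first): Johansson (8 terms) before Achebe, Baptiste and Horvat (3 terms).
Achebe, Baptiste and Horvat are each not a Privy Counsellor, so the next rule applies.
Among Achebe, Baptiste and Horvat, alphabetically by surname: Achebe before Baptiste before Horvat.
Farouk and Quinn both have terms served 4 terms, so the next rule applies.
Farouk and Quinn are each not a Privy Counsellor, so the next rule applies.
Among Farouk and Quinn, alphabetically by surname: Farouk before Quinn.
Among Brennan, Drummond and Takahashi, by terms served (higher first): Brennan (8 terms) before Drummond and Takahashi (3 terms).
Drummond and Takahashi are each a Privy Counsellor, so the next rule applies.
Among Drummond and Takahashi, alphabetically by surname: Drummond before Takahashi.
Full order: Johansson, Achebe, Baptiste, Horvat, Farouk, Quinn, Brennan, Drummond, Takahashi.

Johansson, Achebe, Baptiste, Horvat, Farouk, Quinn, Brennan, Drummond, Takahashi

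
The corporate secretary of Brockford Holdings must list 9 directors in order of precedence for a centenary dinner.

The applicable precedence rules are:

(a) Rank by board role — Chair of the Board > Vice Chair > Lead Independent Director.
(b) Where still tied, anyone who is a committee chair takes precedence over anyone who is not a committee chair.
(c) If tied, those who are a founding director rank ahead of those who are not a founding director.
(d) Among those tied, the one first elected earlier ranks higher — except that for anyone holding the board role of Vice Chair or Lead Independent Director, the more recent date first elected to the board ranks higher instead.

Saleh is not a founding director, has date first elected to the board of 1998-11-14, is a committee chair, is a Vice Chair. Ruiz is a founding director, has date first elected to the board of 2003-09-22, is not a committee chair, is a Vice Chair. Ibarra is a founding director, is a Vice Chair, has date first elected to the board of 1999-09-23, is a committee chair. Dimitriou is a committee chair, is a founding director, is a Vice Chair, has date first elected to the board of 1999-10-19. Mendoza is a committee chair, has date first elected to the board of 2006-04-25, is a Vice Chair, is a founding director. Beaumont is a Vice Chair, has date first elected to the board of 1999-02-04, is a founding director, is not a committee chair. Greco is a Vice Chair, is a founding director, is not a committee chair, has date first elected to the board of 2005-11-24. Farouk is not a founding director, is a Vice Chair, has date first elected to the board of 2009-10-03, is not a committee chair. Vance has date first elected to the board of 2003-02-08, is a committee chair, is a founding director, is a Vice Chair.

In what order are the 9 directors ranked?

Mendoza, Vance, Dimitriou, Ibarra, Saleh, Greco, Ruiz, Beaumont, Farouk

By board role: Mendoza, Vance, Dimitriou, Ibarra, Saleh, Greco, Ruiz, Beaumont and Farouk (Vice Chair).
Among Mendoza, Vance, Dimitriou, Ibarra, Saleh, Greco, Ruiz, Beaumont and Farouk, a committee chair before not a committee chair: Mendoza, Vance, Dimitriou, Ibarra and Saleh (a committee chair) before Greco, Ruiz, Beaumont and Farouk (not a committee chair).
Among Mendoza, Vance, Dimitriou, Ibarra and Saleh, a founding director before not a founding director: Mendoza, Vance, Dimitriou and Ibarra (a founding director) before Saleh (not a founding director).
Among Mendoza, Vance, Dimitriou and Ibarra, by date first elected to the board (later first) (reversed rule for this group): Mendoza (2006-04-25) before Vance (2003-02-08) before Dimitriou (1999-10-19) before Ibarra (1999-09-23).
Among Greco, Ruiz, Beaumont and Farouk, a founding director before not a founding director: Greco, Ruiz and Beaumont (a founding director) before Farouk (not a founding director).
Among Greco, Ruiz and Beaumont, by date first elected to the board (later first) (reversed rule for this group): Greco (2005-11-24) before Ruiz (2003-09-22) before Beaumont (1999-02-04).
Full order: Mendoza, Vance, Dimitriou, Ibarra, Saleh, Greco, Ruiz, Beaumont, Farouk.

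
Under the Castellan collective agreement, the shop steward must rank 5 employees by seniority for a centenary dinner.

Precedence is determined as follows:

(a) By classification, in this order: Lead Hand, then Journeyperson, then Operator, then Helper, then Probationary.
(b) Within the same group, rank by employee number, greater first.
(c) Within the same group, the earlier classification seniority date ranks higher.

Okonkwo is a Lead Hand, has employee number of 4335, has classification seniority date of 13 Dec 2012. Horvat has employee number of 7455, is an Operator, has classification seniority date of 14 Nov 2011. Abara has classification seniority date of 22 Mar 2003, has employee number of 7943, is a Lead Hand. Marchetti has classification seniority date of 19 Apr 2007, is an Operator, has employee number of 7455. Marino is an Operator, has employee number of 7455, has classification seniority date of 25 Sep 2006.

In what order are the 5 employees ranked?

By classification: Abara and Okonkwo (Lead Hand); then Marino, Marchetti and Horvat (Operator).
Among Abara and Okonkwo, by employee number (higher first): Abara (7943) before Okonkwo (4335).
Marino, Marchetti and Horvat all have employee number 7455, so the next rule applies.
Among Marino, Marchetti and Horvat, by classification seniority date (earlier first): Marino (25 Sep 2006) before Marchetti (19 Apr 2007) before Horvat (14 Nov 2011).
Full order: Abara, Okonkwo, Marino, Marchetti, Horvat.

Abara, Okonkwo, Marino, Marchetti, Horvat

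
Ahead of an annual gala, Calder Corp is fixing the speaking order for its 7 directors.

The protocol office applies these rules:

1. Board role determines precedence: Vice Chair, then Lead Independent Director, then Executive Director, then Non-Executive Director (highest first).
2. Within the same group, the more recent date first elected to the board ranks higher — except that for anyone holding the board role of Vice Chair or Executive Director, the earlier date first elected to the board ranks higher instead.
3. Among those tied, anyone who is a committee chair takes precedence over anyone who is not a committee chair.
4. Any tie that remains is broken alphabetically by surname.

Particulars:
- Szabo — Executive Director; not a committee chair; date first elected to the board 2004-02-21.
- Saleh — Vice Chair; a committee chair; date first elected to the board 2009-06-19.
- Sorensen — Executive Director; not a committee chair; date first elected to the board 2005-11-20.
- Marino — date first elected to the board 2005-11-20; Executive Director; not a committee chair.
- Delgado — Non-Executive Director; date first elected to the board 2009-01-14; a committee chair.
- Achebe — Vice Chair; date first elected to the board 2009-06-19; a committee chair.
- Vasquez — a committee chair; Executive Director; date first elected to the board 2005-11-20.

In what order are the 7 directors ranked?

By board role: Achebe and Saleh (Vice Chair); then Szabo, Vasquez, Marino and Sorensen (Executive Director); then Delgado (Non-Executive Director).
Achebe and Saleh both have date first elected to the board 2009-06-19, so the next rule applies.
Achebe and Saleh are each a committee chair, so the next rule applies.
Among Achebe and Saleh, alphabetically by surname: Achebe before Saleh.
Among Szabo, Vasquez, Marino and Sorensen, by date first elected to the board (earlier first) (reversed rule for this group): Szabo (2004-02-21) before Vasquez, Marino and Sorensen (2005-11-20).
Among Vasquez, Marino and Sorensen, a committee chair before not a committee chair: Vasquez (a committee chair) before Marino and Sorensen (not a committee chair).
Among Marino and Sorensen, alphabetically by surname: Marino before Sorensen.
Full order: Achebe, Saleh, Szabo, Vasquez, Marino, Sorensen, Delgado.

Achebe, Saleh, Szabo, Vasquez, Marino, Sorensen, Delgado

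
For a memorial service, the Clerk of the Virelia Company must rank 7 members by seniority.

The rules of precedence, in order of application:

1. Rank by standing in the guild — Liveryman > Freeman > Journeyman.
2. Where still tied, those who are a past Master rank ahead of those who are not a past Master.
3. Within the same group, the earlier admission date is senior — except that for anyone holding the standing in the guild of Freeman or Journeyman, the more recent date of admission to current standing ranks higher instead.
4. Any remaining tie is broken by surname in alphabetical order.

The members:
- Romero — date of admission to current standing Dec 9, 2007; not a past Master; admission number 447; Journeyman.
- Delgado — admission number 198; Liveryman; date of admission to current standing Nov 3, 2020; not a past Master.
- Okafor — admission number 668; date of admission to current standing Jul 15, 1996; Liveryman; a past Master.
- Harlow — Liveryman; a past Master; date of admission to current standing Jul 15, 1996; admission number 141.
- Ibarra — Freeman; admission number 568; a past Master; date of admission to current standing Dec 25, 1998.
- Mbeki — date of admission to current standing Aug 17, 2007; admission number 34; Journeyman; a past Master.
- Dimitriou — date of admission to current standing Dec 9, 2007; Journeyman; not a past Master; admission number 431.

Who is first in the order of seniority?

Harlow

By standing in the guild: Harlow, Okafor and Delgado (Liveryman); then Ibarra (Freeman); then Mbeki, Dimitriou and Romero (Journeyman).
Among Harlow, Okafor and Delgado, a past Master before not a past Master: Harlow and Okafor (a past Master) before Delgado (not a past Master).
Harlow and Okafor both have date of admission to current standing Jul 15, 1996, so the next rule applies.
Among Harlow and Okafor, alphabetically by surname: Harlow before Okafor.
Among Mbeki, Dimitriou and Romero, a past Master before not a past Master: Mbeki (a past Master) before Dimitriou and Romero (not a past Master).
Dimitriou and Romero both have date of admission to current standing Dec 9, 2007, so the next rule applies.
Among Dimitriou and Romero, alphabetically by surname: Dimitriou before Romero.
Order: Harlow, Okafor, Delgado, Ibarra, Mbeki, Dimitriou, Romero.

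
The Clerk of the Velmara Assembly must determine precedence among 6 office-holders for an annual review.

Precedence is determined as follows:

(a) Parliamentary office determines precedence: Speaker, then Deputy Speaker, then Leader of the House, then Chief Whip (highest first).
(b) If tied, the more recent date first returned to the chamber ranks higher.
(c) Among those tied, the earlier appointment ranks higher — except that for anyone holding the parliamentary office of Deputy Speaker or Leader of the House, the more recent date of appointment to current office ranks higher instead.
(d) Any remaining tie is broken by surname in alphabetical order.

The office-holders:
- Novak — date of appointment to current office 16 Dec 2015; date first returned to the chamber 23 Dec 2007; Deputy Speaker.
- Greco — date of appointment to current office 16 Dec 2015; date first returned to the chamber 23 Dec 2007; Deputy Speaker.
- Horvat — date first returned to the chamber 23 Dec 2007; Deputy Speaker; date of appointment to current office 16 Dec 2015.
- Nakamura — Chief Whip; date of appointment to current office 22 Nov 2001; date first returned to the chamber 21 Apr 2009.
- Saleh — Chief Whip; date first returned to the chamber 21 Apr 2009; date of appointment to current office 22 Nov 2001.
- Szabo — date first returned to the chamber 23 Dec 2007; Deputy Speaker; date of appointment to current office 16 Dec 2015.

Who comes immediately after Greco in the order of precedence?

By parliamentary office: Greco, Horvat, Novak and Szabo (Deputy Speaker); then Nakamura and Saleh (Chief Whip).
Greco, Horvat, Novak and Szabo all have date first returned to the chamber 23 Dec 2007, so the next rule applies.
Greco, Horvat, Novak and Szabo all have date of appointment to current office 16 Dec 2015, so the next rule applies.
Among Greco, Horvat, Novak and Szabo, alphabetically by surname: Greco before Horvat before Novak before Szabo.
Nakamura and Saleh both have date first returned to the chamber 21 Apr 2009, so the next rule applies.
Nakamura and Saleh both have date of appointment to current office 22 Nov 2001, so the next rule applies.
Among Nakamura and Saleh, alphabetically by surname: Nakamura before Saleh.
Order: Greco, Horvat, Novak, Szabo, Nakamura, Saleh.

Horvat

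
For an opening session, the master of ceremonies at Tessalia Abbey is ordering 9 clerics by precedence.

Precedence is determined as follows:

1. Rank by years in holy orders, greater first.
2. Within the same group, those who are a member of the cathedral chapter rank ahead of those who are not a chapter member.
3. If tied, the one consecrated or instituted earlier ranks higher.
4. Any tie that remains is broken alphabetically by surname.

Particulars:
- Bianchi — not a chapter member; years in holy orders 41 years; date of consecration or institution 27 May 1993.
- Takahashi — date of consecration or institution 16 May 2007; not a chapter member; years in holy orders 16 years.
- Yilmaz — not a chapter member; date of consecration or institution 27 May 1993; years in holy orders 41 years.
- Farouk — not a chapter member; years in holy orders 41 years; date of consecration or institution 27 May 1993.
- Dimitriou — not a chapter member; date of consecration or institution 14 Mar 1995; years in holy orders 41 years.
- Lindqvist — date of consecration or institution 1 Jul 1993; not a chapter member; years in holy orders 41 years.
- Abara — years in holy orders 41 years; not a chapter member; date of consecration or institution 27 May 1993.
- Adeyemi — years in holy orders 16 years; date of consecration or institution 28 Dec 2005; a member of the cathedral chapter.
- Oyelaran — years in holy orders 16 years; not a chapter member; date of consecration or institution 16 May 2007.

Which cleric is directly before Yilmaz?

By years in holy orders (higher first): Abara, Bianchi, Farouk, Yilmaz, Lindqvist and Dimitriou (each 41 years); then Adeyemi, Oyelaran and Takahashi (each 16 years).
Abara, Bianchi, Farouk, Yilmaz, Lindqvist and Dimitriou are each not a chapter member, so the next rule applies.
Among Abara, Bianchi, Farouk, Yilmaz, Lindqvist and Dimitriou, by date of consecration or institution (earlier first): Abara, Bianchi, Farouk and Yilmaz (27 May 1993) before Lindqvist (1 Jul 1993) before Dimitriou (14 Mar 1995).
Among Abara, Bianchi, Farouk and Yilmaz, alphabetically by surname: Abara before Bianchi before Farouk before Yilmaz.
Among Adeyemi, Oyelaran and Takahashi, a member of the cathedral chapter before not a chapter member: Adeyemi (a member of the cathedral chapter) before Oyelaran and Takahashi (not a chapter member).
Oyelaran and Takahashi both have date of consecration or institution 16 May 2007, so the next rule applies.
Among Oyelaran and Takahashi, alphabetically by surname: Oyelaran before Takahashi.
Order: Abara, Bianchi, Farouk, Yilmaz, Lindqvist, Dimitriou, Adeyemi, Oyelaran, Takahashi.

Farouk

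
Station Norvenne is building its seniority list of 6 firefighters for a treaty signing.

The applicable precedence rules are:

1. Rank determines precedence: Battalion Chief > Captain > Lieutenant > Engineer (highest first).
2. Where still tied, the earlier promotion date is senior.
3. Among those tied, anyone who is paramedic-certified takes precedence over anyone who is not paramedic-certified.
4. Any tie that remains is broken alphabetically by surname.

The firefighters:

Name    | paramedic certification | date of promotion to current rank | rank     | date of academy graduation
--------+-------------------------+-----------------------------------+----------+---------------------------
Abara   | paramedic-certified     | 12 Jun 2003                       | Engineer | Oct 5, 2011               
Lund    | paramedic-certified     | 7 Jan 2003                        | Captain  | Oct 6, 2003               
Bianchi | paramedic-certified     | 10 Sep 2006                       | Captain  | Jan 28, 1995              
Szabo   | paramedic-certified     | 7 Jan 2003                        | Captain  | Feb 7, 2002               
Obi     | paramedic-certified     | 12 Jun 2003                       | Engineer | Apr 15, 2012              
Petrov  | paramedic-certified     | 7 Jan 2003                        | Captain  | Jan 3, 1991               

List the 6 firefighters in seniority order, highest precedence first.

By rank: Lund, Petrov, Szabo and Bianchi (Captain); then Abara and Obi (Engineer).
Among Lund, Petrov, Szabo and Bianchi, by date of promotion to current rank (earlier first): Lund, Petrov and Szabo (7 Jan 2003) before Bianchi (10 Sep 2006).
Lund, Petrov and Szabo are each paramedic-certified, so the next rule applies.
Among Lund, Petrov and Szabo, alphabetically by surname: Lund before Petrov before Szabo.
Abara and Obi both have date of promotion to current rank 12 Jun 2003, so the next rule applies.
Abara and Obi are each paramedic-certified, so the next rule applies.
Among Abara and Obi, alphabetically by surname: Abara before Obi.
Full order: Lund, Petrov, Szabo, Bianchi, Abara, Obi.

Lund, Petrov, Szabo, Bianchi, Abara, Obi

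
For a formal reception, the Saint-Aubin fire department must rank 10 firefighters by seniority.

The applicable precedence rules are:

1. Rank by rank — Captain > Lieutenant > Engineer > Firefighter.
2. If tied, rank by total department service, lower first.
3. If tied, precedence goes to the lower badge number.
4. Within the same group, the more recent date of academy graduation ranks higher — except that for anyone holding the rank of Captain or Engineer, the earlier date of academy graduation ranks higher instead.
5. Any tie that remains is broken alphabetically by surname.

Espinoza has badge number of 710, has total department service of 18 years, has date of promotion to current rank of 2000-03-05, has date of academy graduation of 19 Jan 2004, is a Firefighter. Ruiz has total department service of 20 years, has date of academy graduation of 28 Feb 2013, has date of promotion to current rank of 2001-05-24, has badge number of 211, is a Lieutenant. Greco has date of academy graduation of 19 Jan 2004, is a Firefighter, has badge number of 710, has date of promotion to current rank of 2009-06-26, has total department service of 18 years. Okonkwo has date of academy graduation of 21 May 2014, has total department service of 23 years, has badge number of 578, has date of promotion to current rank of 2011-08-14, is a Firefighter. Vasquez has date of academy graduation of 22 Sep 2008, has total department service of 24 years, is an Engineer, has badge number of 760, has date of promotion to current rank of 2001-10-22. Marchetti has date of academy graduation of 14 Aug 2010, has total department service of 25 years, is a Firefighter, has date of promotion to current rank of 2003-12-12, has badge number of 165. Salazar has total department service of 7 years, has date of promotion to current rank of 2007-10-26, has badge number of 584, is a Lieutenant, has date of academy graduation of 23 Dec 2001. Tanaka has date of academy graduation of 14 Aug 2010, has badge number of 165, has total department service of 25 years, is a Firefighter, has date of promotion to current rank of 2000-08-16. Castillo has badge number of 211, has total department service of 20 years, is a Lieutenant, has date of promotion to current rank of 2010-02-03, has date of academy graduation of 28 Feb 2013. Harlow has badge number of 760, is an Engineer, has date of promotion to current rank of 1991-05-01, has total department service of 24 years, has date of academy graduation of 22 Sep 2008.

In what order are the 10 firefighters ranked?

Salazar, Castillo, Ruiz, Harlow, Vasquez, Espinoza, Greco, Okonkwo, Marchetti, Tanaka

By rank: Salazar, Castillo and Ruiz (Lieutenant); then Harlow and Vasquez (Engineer); then Espinoza, Greco, Okonkwo, Marchetti and Tanaka (Firefighter).
Among Salazar, Castillo and Ruiz, by total department service (lower first): Salazar (7 years) before Castillo and Ruiz (20 years).
Castillo and Ruiz both have badge number 211, so the next rule applies.
Castillo and Ruiz both have date of academy graduation 28 Feb 2013, so the next rule applies.
Among Castillo and Ruiz, alphabetically by surname: Castillo before Ruiz.
Harlow and Vasquez both have total department service 24 years, so the next rule applies.
Harlow and Vasquez both have badge number 760, so the next rule applies.
Harlow and Vasquez both have date of academy graduation 22 Sep 2008, so the next rule applies.
Among Harlow and Vasquez, alphabetically by surname: Harlow before Vasquez.
Among Espinoza, Greco, Okonkwo, Marchetti and Tanaka, by total department service (lower first): Espinoza and Greco (18 years) before Okonkwo (23 years) before Marchetti and Tanaka (25 years).
Espinoza and Greco both have badge number 710, so the next rule applies.
Espinoza and Greco both have date of academy graduation 19 Jan 2004, so the next rule applies.
Among Espinoza and Greco, alphabetically by surname: Espinoza before Greco.
Marchetti and Tanaka both have badge number 165, so the next rule applies.
Marchetti and Tanaka both have date of academy graduation 14 Aug 2010, so the next rule applies.
Among Marchetti and Tanaka, alphabetically by surname: Marchetti before Tanaka.
Full order: Salazar, Castillo, Ruiz, Harlow, Vasquez, Espinoza, Greco, Okonkwo, Marchetti, Tanaka.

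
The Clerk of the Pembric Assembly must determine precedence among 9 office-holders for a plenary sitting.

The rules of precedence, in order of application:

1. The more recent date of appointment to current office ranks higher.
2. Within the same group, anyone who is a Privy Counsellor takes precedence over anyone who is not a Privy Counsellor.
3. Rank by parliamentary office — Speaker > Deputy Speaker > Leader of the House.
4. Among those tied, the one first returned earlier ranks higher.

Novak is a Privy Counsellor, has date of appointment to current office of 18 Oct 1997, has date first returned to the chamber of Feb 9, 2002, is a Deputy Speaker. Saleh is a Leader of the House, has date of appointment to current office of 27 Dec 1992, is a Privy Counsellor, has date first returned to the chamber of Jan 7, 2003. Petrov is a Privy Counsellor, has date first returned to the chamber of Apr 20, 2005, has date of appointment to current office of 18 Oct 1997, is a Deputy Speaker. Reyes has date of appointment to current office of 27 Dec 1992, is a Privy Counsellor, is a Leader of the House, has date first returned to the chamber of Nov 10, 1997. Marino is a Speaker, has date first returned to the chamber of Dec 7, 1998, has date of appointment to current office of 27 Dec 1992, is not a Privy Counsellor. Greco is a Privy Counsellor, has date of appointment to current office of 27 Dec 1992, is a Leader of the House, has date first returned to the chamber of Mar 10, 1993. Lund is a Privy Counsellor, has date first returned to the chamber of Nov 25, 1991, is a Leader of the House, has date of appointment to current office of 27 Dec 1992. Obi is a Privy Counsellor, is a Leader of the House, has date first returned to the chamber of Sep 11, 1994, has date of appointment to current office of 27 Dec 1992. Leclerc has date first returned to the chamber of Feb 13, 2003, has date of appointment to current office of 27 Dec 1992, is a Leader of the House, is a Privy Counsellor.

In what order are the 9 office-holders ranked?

By date of appointment to current office (later first): Novak and Petrov (both 18 Oct 1997); then Lund, Greco, Obi, Reyes, Saleh, Leclerc and Marino (each 27 Dec 1992).
Novak and Petrov are each a Privy Counsellor, so the next rule applies.
Novak and Petrov are each Deputy Speaker, so the next rule applies.
Among Novak and Petrov, by date first returned to the chamber (earlier first): Novak (Feb 9, 2002) before Petrov (Apr 20, 2005).
Among Lund, Greco, Obi, Reyes, Saleh, Leclerc and Marino, a Privy Counsellor before not a Privy Counsellor: Lund, Greco, Obi, Reyes, Saleh and Leclerc (a Privy Counsellor) before Marino (not a Privy Counsellor).
Lund, Greco, Obi, Reyes, Saleh and Leclerc are each Leader of the House, so the next rule applies.
Among Lund, Greco, Obi, Reyes, Saleh and Leclerc, by date first returned to the chamber (earlier first): Lund (Nov 25, 1991) before Greco (Mar 10, 1993) before Obi (Sep 11, 1994) before Reyes (Nov 10, 1997) before Saleh (Jan 7, 2003) before Leclerc (Feb 13, 2003).
Full order: Novak, Petrov, Lund, Greco, Obi, Reyes, Saleh, Leclerc, Marino.

Novak, Petrov, Lund, Greco, Obi, Reyes, Saleh, Leclerc, Marino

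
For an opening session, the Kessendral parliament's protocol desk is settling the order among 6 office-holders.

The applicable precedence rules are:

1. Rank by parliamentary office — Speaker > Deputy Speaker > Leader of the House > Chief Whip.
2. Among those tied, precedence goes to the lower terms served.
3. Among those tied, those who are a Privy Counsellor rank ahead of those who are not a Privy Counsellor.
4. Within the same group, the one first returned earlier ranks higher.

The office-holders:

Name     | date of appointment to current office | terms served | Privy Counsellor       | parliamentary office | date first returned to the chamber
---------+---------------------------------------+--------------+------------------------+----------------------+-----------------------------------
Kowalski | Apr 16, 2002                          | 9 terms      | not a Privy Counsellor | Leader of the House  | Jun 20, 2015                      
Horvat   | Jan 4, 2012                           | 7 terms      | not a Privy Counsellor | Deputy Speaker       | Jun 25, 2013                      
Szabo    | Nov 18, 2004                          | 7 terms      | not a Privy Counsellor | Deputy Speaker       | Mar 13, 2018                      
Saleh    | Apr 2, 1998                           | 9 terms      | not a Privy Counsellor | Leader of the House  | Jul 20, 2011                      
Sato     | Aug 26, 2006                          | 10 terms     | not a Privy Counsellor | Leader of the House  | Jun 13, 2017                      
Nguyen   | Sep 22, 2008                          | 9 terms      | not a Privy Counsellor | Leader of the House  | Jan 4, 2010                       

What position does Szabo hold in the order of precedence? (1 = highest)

By parliamentary office: Horvat and Szabo (Deputy Speaker); then Nguyen, Saleh, Kowalski and Sato (Leader of the House).
Horvat and Szabo both have terms served 7 terms, so the next rule applies.
Horvat and Szabo are each not a Privy Counsellor, so the next rule applies.
Among Horvat and Szabo, by date first returned to the chamber (earlier first): Horvat (Jun 25, 2013) before Szabo (Mar 13, 2018).
Among Nguyen, Saleh, Kowalski and Sato, by terms served (lower first): Nguyen, Saleh and Kowalski (9 terms) before Sato (10 terms).
Nguyen, Saleh and Kowalski are each not a Privy Counsellor, so the next rule applies.
Among Nguyen, Saleh and Kowalski, by date first returned to the chamber (earlier first): Nguyen (Jan 4, 2010) before Saleh (Jul 20, 2011) before Kowalski (Jun 20, 2015).
Order: Horvat, Szabo, Nguyen, Saleh, Kowalski, Sato. So position 2.

2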